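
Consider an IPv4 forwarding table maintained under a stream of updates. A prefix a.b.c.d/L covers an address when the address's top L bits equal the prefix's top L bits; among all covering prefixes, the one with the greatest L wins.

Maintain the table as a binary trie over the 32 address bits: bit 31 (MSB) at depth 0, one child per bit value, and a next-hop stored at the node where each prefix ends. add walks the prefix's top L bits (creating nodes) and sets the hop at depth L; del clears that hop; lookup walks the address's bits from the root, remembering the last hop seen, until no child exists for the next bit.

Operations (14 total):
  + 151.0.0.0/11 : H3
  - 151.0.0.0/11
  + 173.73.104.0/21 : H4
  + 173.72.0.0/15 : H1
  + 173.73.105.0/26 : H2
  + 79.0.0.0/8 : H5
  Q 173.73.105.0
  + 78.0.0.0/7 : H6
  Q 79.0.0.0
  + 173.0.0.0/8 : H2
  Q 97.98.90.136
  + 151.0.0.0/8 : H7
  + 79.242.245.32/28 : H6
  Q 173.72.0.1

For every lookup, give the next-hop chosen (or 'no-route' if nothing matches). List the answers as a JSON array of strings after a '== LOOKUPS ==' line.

Apply in order:
  + 151.0.0.0/11 (H3) depth=11
  - 151.0.0.0/11 clear@11
  + 173.73.104.0/21 (H4) depth=21
  + 173.72.0.0/15 (H1) depth=15
  + 173.73.105.0/26 (H2) depth=26
  + 79.0.0.0/8 (H5) depth=8
  lookup 173.73.105.0: bits 10101101010010010110100100 walk d0:-→d1:-→d2:-→d3:-→d4:-→d5:-→d6:-→d7:-→d8:-→d9:-→d10:-→d11:-→d12:-→d13:-→d14:-→d15:H1→d16:-→d17:-→d18:-→d19:-→d20:-→d21:H4→d22:-→d23:-→d24:-→d25:-→d26:H2 -> H2
  + 78.0.0.0/7 (H6) depth=7
  lookup 79.0.0.0: bits 01001111 walk d0:-→d1:-→d2:-→d3:-→d4:-→d5:-→d6:-→d7:H6→d8:H5 -> H5
  + 173.0.0.0/8 (H2) depth=8
  lookup 97.98.90.136: bits 01 walk d0:-→d1:-→d2:- -> no-route
  + 151.0.0.0/8 (H7) depth=8
  + 79.242.245.32/28 (H6) depth=28
  lookup 173.72.0.1: bits 101011010100100 walk d0:-→d1:-→d2:-→d3:-→d4:-→d5:-→d6:-→d7:-→d8:H2→d9:-→d10:-→d11:-→d12:-→d13:-→d14:-→d15:H1 -> H1

== LOOKUPS ==
["H2","H5","no-route","H1"]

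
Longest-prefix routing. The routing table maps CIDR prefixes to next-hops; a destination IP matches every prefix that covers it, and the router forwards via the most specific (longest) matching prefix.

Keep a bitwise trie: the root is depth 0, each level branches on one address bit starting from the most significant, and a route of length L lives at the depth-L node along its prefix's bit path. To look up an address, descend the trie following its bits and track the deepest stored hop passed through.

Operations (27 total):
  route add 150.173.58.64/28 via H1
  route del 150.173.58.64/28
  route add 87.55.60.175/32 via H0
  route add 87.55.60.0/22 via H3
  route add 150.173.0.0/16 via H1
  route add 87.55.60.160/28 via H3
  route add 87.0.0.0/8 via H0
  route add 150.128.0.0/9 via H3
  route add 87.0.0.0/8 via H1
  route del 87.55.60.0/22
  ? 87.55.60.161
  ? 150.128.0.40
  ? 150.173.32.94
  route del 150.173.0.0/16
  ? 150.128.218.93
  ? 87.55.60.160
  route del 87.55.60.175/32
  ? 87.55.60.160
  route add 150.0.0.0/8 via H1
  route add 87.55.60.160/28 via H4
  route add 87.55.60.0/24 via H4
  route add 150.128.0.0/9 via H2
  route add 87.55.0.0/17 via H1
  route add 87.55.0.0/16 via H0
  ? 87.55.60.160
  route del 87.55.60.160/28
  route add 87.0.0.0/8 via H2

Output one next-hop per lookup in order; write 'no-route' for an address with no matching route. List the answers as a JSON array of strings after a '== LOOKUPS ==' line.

Apply in order:
  add 150.173.58.64/28 -> H1 at depth 28
  - 150.173.58.64/28 clear@28
  add 87.55.60.175/32 -> H0 at depth 32
  add 87.55.60.0/22 -> H3 at depth 22
  add 150.173.0.0/16 -> H1 at depth 16
  add 87.55.60.160/28 -> H3 at depth 28
  add 87.0.0.0/8 -> H0 at depth 8
  add 150.128.0.0/9 -> H3 at depth 9
  add 87.0.0.0/8 -> H1 at depth 8
  - 87.55.60.0/22 clear@22
  lookup 87.55.60.161: bits 0101011100110111001111001010 walk d0:-→d1:-→d2:-→d3:-→d4:-→d5:-→d6:-→d7:-→d8:H1→d9:-→d10:-→d11:-→d12:-→d13:-→d14:-→d15:-→d16:-→d17:-→d18:-→d19:-→d20:-→d21:-→d22:-→d23:-→d24:-→d25:-→d26:-→d27:-→d28:H3 -> H3
  lookup 150.128.0.40: bits 1001011010 walk d0:-→d1:-→d2:-→d3:-→d4:-→d5:-→d6:-→d7:-→d8:-→d9:H3→d10:- -> H3
  lookup 150.173.32.94: bits 1001011010101101001 walk d0:-→d1:-→d2:-→d3:-→d4:-→d5:-→d6:-→d7:-→d8:-→d9:H3→d10:-→d11:-→d12:-→d13:-→d14:-→d15:-→d16:H1→d17:-→d18:-→d19:- -> H1
  - 150.173.0.0/16 clear@16
  lookup 150.128.218.93: bits 1001011010 walk d0:-→d1:-→d2:-→d3:-→d4:-→d5:-→d6:-→d7:-→d8:-→d9:H3→d10:- -> H3
  lookup 87.55.60.160: bits 0101011100110111001111001010 walk d0:-→d1:-→d2:-→d3:-→d4:-→d5:-→d6:-→d7:-→d8:H1→d9:-→d10:-→d11:-→d12:-→d13:-→d14:-→d15:-→d16:-→d17:-→d18:-→d19:-→d20:-→d21:-→d22:-→d23:-→d24:-→d25:-→d26:-→d27:-→d28:H3 -> H3
  - 87.55.60.175/32 clear@32
  lookup 87.55.60.160: bits 0101011100110111001111001010 walk d0:-→d1:-→d2:-→d3:-→d4:-→d5:-→d6:-→d7:-→d8:H1→d9:-→d10:-→d11:-→d12:-→d13:-→d14:-→d15:-→d16:-→d17:-→d18:-→d19:-→d20:-→d21:-→d22:-→d23:-→d24:-→d25:-→d26:-→d27:-→d28:H3 -> H3
  add 150.0.0.0/8 -> H1 at depth 8
  add 87.55.60.160/28 -> H4 at depth 28
  add 87.55.60.0/24 -> H4 at depth 24
  add 150.128.0.0/9 -> H2 at depth 9
  add 87.55.0.0/17 -> H1 at depth 17
  add 87.55.0.0/16 -> H0 at depth 16
  lookup 87.55.60.160: bits 0101011100110111001111001010 walk d0:-→d1:-→d2:-→d3:-→d4:-→d5:-→d6:-→d7:-→d8:H1→d9:-→d10:-→d11:-→d12:-→d13:-→d14:-→d15:-→d16:H0→d17:H1→d18:-→d19:-→d20:-→d21:-→d22:-→d23:-→d24:H4→d25:-→d26:-→d27:-→d28:H4 -> H4
  - 87.55.60.160/28 clear@28
  add 87.0.0.0/8 -> H2 at depth 8

== LOOKUPS ==
["H3","H3","H1","H3","H3","H3","H4"]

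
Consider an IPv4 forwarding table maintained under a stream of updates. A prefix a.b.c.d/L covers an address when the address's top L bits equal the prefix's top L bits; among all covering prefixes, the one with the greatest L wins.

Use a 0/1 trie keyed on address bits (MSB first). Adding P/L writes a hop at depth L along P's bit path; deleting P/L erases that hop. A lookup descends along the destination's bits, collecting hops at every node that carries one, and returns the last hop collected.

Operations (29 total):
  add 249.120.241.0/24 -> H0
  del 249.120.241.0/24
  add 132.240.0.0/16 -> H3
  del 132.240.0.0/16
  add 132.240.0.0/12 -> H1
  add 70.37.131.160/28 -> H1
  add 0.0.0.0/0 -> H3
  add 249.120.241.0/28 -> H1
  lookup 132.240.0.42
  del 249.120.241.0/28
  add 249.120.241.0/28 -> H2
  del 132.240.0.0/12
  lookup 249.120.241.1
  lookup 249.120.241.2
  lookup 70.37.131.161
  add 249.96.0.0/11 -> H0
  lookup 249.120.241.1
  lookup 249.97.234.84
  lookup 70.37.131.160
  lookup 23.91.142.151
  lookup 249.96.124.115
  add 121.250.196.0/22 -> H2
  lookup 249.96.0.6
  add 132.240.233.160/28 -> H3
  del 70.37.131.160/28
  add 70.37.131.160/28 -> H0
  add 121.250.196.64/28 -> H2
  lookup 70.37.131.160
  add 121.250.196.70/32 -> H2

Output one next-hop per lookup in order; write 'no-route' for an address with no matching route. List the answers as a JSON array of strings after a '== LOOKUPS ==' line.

Process each operation:
  + 249.120.241.0/24 (H0) depth=24
  del 249.120.241.0/24 (clear depth 24)
  + 132.240.0.0/16 (H3) depth=16
  del 132.240.0.0/16 (clear depth 16)
  + 132.240.0.0/12 (H1) depth=12
  + 70.37.131.160/28 (H1) depth=28
  + 0.0.0.0/0 (H3) depth=0
  + 249.120.241.0/28 (H1) depth=28
  lookup 132.240.0.42: bits 1000010011110000 walk d0:H3→d1:-→d2:-→d3:-→d4:-→d5:-→d6:-→d7:-→d8:-→d9:-→d10:-→d11:-→d12:H1→d13:-→d14:-→d15:-→d16:- -> H1
  del 249.120.241.0/28 (clear depth 28)
  + 249.120.241.0/28 (H2) depth=28
  del 132.240.0.0/12 (clear depth 12)
  lookup 249.120.241.1: bits 1111100101111000111100010000 walk d0:H3→d1:-→d2:-→d3:-→d4:-→d5:-→d6:-→d7:-→d8:-→d9:-→d10:-→d11:-→d12:-→d13:-→d14:-→d15:-→d16:-→d17:-→d18:-→d19:-→d20:-→d21:-→d22:-→d23:-→d24:-→d25:-→d26:-→d27:-→d28:H2 -> H2
  lookup 249.120.241.2: bits 1111100101111000111100010000 walk d0:H3→d1:-→d2:-→d3:-→d4:-→d5:-→d6:-→d7:-→d8:-→d9:-→d10:-→d11:-→d12:-→d13:-→d14:-→d15:-→d16:-→d17:-→d18:-→d19:-→d20:-→d21:-→d22:-→d23:-→d24:-→d25:-→d26:-→d27:-→d28:H2 -> H2
  lookup 70.37.131.161: bits 0100011000100101100000111010 walk d0:H3→d1:-→d2:-→d3:-→d4:-→d5:-→d6:-→d7:-→d8:-→d9:-→d10:-→d11:-→d12:-→d13:-→d14:-→d15:-→d16:-→d17:-→d18:-→d19:-→d20:-→d21:-→d22:-→d23:-→d24:-→d25:-→d26:-→d27:-→d28:H1 -> H1
  + 249.96.0.0/11 (H0) depth=11
  lookup 249.120.241.1: bits 1111100101111000111100010000 walk d0:H3→d1:-→d2:-→d3:-→d4:-→d5:-→d6:-→d7:-→d8:-→d9:-→d10:-→d11:H0→d12:-→d13:-→d14:-→d15:-→d16:-→d17:-→d18:-→d19:-→d20:-→d21:-→d22:-→d23:-→d24:-→d25:-→d26:-→d27:-→d28:H2 -> H2
  lookup 249.97.234.84: bits 11111001011 walk d0:H3→d1:-→d2:-→d3:-→d4:-→d5:-→d6:-→d7:-→d8:-→d9:-→d10:-→d11:H0 -> H0
  lookup 70.37.131.160: bits 0100011000100101100000111010 walk d0:H3→d1:-→d2:-→d3:-→d4:-→d5:-→d6:-→d7:-→d8:-→d9:-→d10:-→d11:-→d12:-→d13:-→d14:-→d15:-→d16:-→d17:-→d18:-→d19:-→d20:-→d21:-→d22:-→d23:-→d24:-→d25:-→d26:-→d27:-→d28:H1 -> H1
  lookup 23.91.142.151: bits 0 walk d0:H3→d1:- -> H3
  lookup 249.96.124.115: bits 11111001011 walk d0:H3→d1:-→d2:-→d3:-→d4:-→d5:-→d6:-→d7:-→d8:-→d9:-→d10:-→d11:H0 -> H0
  + 121.250.196.0/22 (H2) depth=22
  lookup 249.96.0.6: bits 11111001011 walk d0:H3→d1:-→d2:-→d3:-→d4:-→d5:-→d6:-→d7:-→d8:-→d9:-→d10:-→d11:H0 -> H0
  + 132.240.233.160/28 (H3) depth=28
  del 70.37.131.160/28 (clear depth 28)
  + 70.37.131.160/28 (H0) depth=28
  + 121.250.196.64/28 (H2) depth=28
  lookup 70.37.131.160: bits 0100011000100101100000111010 walk d0:H3→d1:-→d2:-→d3:-→d4:-→d5:-→d6:-→d7:-→d8:-→d9:-→d10:-→d11:-→d12:-→d13:-→d14:-→d15:-→d16:-→d17:-→d18:-→d19:-→d20:-→d21:-→d22:-→d23:-→d24:-→d25:-→d26:-→d27:-→d28:H0 -> H0
  + 121.250.196.70/32 (H2) depth=32

== LOOKUPS ==
["H1","H2","H2","H1","H2","H0","H1","H3","H0","H0","H0"]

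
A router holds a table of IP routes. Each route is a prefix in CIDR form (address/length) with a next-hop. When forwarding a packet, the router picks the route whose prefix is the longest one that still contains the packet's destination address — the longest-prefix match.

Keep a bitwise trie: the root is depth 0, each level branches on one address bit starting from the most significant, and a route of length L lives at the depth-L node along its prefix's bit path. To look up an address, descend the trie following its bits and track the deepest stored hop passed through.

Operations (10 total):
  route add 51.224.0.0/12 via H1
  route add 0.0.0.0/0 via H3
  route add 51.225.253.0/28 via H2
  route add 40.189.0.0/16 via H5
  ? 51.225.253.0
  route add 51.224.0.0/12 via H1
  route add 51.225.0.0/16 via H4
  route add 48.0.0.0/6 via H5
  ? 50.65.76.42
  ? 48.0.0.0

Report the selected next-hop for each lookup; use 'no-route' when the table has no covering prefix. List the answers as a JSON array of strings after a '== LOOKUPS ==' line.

Process each operation:
  add 51.224.0.0/12 -> H1 at depth 12
  add 0.0.0.0/0 -> H3 at depth 0
  add 51.225.253.0/28 -> H2 at depth 28
  add 40.189.0.0/16 -> H5 at depth 16
  ? 51.225.253.0  path d0:H3→d1:-→d2:-→d3:-→d4:-→d5:-→d6:-→d7:-→d8:-→d9:-→d10:-→d11:-→d12:H1→d13:-→d14:-→d15:-→d16:-→d17:-→d18:-→d19:-→d20:-→d21:-→d22:-→d23:-→d24:-→d25:-→d26:-→d27:-→d28:H2  best=H2
  add 51.224.0.0/12 -> H1 at depth 12
  add 51.225.0.0/16 -> H4 at depth 16
  add 48.0.0.0/6 -> H5 at depth 6
  ? 50.65.76.42  path d0:H3→d1:-→d2:-→d3:-→d4:-→d5:-→d6:H5→d7:-  best=H5
  ? 48.0.0.0  path d0:H3→d1:-→d2:-→d3:-→d4:-→d5:-→d6:H5  best=H5

== LOOKUPS ==
["H2","H5","H5"]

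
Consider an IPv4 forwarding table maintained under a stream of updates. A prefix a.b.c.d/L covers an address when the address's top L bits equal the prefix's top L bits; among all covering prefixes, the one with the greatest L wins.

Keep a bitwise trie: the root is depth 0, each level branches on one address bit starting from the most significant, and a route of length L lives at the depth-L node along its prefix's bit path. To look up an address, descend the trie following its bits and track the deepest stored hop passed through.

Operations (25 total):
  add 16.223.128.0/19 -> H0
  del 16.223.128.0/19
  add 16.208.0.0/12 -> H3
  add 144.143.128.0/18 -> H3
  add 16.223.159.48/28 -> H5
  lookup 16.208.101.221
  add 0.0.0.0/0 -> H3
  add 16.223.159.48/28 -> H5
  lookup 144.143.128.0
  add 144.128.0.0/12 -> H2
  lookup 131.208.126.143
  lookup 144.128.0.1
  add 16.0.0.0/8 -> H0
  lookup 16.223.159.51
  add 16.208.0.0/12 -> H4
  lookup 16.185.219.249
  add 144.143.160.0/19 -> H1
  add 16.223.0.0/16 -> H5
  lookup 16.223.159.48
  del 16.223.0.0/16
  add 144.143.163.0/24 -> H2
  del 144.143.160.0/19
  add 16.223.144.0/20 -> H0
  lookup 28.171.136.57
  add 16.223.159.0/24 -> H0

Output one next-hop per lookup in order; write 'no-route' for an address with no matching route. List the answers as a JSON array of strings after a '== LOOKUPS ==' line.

Trace:
  + 16.223.128.0/19 (H0) depth=19
  del 16.223.128.0/19 (clear depth 19)
  + 16.208.0.0/12 (H3) depth=12
  + 144.143.128.0/18 (H3) depth=18
  + 16.223.159.48/28 (H5) depth=28
  lookup 16.208.101.221: bits 000100001101 walk d0:-→d1:-→d2:-→d3:-→d4:-→d5:-→d6:-→d7:-→d8:-→d9:-→d10:-→d11:-→d12:H3 -> H3
  + 0.0.0.0/0 (H3) depth=0
  + 16.223.159.48/28 (H5) depth=28
  lookup 144.143.128.0: bits 100100001000111110 walk d0:H3→d1:-→d2:-→d3:-→d4:-→d5:-→d6:-→d7:-→d8:-→d9:-→d10:-→d11:-→d12:-→d13:-→d14:-→d15:-→d16:-→d17:-→d18:H3 -> H3
  + 144.128.0.0/12 (H2) depth=12
  lookup 131.208.126.143: bits 100 walk d0:H3→d1:-→d2:-→d3:- -> H3
  lookup 144.128.0.1: bits 100100001000 walk d0:H3→d1:-→d2:-→d3:-→d4:-→d5:-→d6:-→d7:-→d8:-→d9:-→d10:-→d11:-→d12:H2 -> H2
  + 16.0.0.0/8 (H0) depth=8
  lookup 16.223.159.51: bits 0001000011011111100111110011 walk d0:H3→d1:-→d2:-→d3:-→d4:-→d5:-→d6:-→d7:-→d8:H0→d9:-→d10:-→d11:-→d12:H3→d13:-→d14:-→d15:-→d16:-→d17:-→d18:-→d19:-→d20:-→d21:-→d22:-→d23:-→d24:-→d25:-→d26:-→d27:-→d28:H5 -> H5
  + 16.208.0.0/12 (H4) depth=12
  lookup 16.185.219.249: bits 000100001 walk d0:H3→d1:-→d2:-→d3:-→d4:-→d5:-→d6:-→d7:-→d8:H0→d9:- -> H0
  + 144.143.160.0/19 (H1) depth=19
  + 16.223.0.0/16 (H5) depth=16
  lookup 16.223.159.48: bits 0001000011011111100111110011 walk d0:H3→d1:-→d2:-→d3:-→d4:-→d5:-→d6:-→d7:-→d8:H0→d9:-→d10:-→d11:-→d12:H4→d13:-→d14:-→d15:-→d16:H5→d17:-→d18:-→d19:-→d20:-→d21:-→d22:-→d23:-→d24:-→d25:-→d26:-→d27:-→d28:H5 -> H5
  del 16.223.0.0/16 (clear depth 16)
  + 144.143.163.0/24 (H2) depth=24
  del 144.143.160.0/19 (clear depth 19)
  + 16.223.144.0/20 (H0) depth=20
  lookup 28.171.136.57: bits 0001 walk d0:H3→d1:-→d2:-→d3:-→d4:- -> H3
  + 16.223.159.0/24 (H0) depth=24

== LOOKUPS ==
["H3","H3","H3","H2","H5","H0","H5","H3"]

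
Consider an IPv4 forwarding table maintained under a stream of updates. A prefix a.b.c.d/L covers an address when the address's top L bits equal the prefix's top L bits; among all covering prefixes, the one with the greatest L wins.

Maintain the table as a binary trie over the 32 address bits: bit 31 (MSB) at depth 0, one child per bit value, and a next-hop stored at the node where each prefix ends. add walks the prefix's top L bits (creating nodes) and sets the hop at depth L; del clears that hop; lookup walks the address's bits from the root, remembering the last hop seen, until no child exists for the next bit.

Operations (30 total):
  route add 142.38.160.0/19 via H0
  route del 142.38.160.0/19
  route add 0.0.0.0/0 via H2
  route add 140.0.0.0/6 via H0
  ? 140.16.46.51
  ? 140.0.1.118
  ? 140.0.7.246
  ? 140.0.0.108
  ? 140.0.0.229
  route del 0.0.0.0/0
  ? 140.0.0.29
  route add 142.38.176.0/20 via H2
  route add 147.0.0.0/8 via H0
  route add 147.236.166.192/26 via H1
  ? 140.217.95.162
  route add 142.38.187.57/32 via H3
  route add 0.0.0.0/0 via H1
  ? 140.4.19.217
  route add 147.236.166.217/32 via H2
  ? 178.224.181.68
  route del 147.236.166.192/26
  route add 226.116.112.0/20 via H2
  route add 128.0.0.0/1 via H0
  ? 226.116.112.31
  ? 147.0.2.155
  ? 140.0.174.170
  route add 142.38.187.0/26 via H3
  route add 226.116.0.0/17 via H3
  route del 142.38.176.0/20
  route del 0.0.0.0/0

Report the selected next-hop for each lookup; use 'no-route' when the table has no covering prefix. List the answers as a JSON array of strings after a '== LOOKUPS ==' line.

Process each operation:
  + 142.38.160.0/19 (H0) depth=19
  - 142.38.160.0/19 clear@19
  + 0.0.0.0/0 (H2) depth=0
  + 140.0.0.0/6 (H0) depth=6
  lookup 140.16.46.51: bits 100011 walk d0:H2→d1:-→d2:-→d3:-→d4:-→d5:-→d6:H0 -> H0
  lookup 140.0.1.118: bits 100011 walk d0:H2→d1:-→d2:-→d3:-→d4:-→d5:-→d6:H0 -> H0
  lookup 140.0.7.246: bits 100011 walk d0:H2→d1:-→d2:-→d3:-→d4:-→d5:-→d6:H0 -> H0
  lookup 140.0.0.108: bits 100011 walk d0:H2→d1:-→d2:-→d3:-→d4:-→d5:-→d6:H0 -> H0
  lookup 140.0.0.229: bits 100011 walk d0:H2→d1:-→d2:-→d3:-→d4:-→d5:-→d6:H0 -> H0
  - 0.0.0.0/0 clear@0
  lookup 140.0.0.29: bits 100011 walk d0:-→d1:-→d2:-→d3:-→d4:-→d5:-→d6:H0 -> H0
  + 142.38.176.0/20 (H2) depth=20
  + 147.0.0.0/8 (H0) depth=8
  + 147.236.166.192/26 (H1) depth=26
  lookup 140.217.95.162: bits 100011 walk d0:-→d1:-→d2:-→d3:-→d4:-→d5:-→d6:H0 -> H0
  + 142.38.187.57/32 (H3) depth=32
  + 0.0.0.0/0 (H1) depth=0
  lookup 140.4.19.217: bits 100011 walk d0:H1→d1:-→d2:-→d3:-→d4:-→d5:-→d6:H0 -> H0
  + 147.236.166.217/32 (H2) depth=32
  lookup 178.224.181.68: bits 10 walk d0:H1→d1:-→d2:- -> H1
  - 147.236.166.192/26 clear@26
  + 226.116.112.0/20 (H2) depth=20
  + 128.0.0.0/1 (H0) depth=1
  lookup 226.116.112.31: bits 11100010011101000111 walk d0:H1→d1:H0→d2:-→d3:-→d4:-→d5:-→d6:-→d7:-→d8:-→d9:-→d10:-→d11:-→d12:-→d13:-→d14:-→d15:-→d16:-→d17:-→d18:-→d19:-→d20:H2 -> H2
  lookup 147.0.2.155: bits 10010011 walk d0:H1→d1:H0→d2:-→d3:-→d4:-→d5:-→d6:-→d7:-→d8:H0 -> H0
  lookup 140.0.174.170: bits 100011 walk d0:H1→d1:H0→d2:-→d3:-→d4:-→d5:-→d6:H0 -> H0
  + 142.38.187.0/26 (H3) depth=26
  + 226.116.0.0/17 (H3) depth=17
  - 142.38.176.0/20 clear@20
  - 0.0.0.0/0 clear@0

== LOOKUPS ==
["H0","H0","H0","H0","H0","H0","H0","H0","H1","H2","H0","H0"]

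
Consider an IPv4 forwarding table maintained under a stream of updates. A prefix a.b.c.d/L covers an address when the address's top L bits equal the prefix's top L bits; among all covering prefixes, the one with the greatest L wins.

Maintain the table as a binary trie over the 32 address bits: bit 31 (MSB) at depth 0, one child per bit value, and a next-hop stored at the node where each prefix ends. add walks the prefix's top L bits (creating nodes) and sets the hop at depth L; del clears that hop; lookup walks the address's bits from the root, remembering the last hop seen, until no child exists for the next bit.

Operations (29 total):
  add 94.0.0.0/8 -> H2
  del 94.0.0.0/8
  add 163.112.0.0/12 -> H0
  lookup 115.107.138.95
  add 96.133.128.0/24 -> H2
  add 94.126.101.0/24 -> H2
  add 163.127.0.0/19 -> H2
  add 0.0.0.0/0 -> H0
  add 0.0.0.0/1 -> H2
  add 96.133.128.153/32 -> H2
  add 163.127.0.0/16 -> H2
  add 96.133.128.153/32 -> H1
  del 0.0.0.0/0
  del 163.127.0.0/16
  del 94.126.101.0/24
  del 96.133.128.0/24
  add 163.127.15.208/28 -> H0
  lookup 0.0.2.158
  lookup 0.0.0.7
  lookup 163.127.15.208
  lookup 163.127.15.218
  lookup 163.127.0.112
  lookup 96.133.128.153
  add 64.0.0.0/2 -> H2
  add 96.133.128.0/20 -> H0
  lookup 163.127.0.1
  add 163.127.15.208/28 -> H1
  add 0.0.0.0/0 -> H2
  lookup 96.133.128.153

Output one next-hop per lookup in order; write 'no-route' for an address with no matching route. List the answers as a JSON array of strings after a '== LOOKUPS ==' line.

Trace:
  + 94.0.0.0/8 (H2) depth=8
  - 94.0.0.0/8 clear@8
  + 163.112.0.0/12 (H0) depth=12
  ? 115.107.138.95  path d0:-→d1:-→d2:-  best=no-route
  + 96.133.128.0/24 (H2) depth=24
  + 94.126.101.0/24 (H2) depth=24
  + 163.127.0.0/19 (H2) depth=19
  + 0.0.0.0/0 (H0) depth=0
  + 0.0.0.0/1 (H2) depth=1
  + 96.133.128.153/32 (H2) depth=32
  + 163.127.0.0/16 (H2) depth=16
  + 96.133.128.153/32 (H1) depth=32
  - 0.0.0.0/0 clear@0
  - 163.127.0.0/16 clear@16
  - 94.126.101.0/24 clear@24
  - 96.133.128.0/24 clear@24
  + 163.127.15.208/28 (H0) depth=28
  ? 0.0.2.158  path d0:-→d1:H2  best=H2
  ? 0.0.0.7  path d0:-→d1:H2  best=H2
  ? 163.127.15.208  path d0:-→d1:-→d2:-→d3:-→d4:-→d5:-→d6:-→d7:-→d8:-→d9:-→d10:-→d11:-→d12:H0→d13:-→d14:-→d15:-→d16:-→d17:-→d18:-→d19:H2→d20:-→d21:-→d22:-→d23:-→d24:-→d25:-→d26:-→d27:-→d28:H0  best=H0
  ? 163.127.15.218  path d0:-→d1:-→d2:-→d3:-→d4:-→d5:-→d6:-→d7:-→d8:-→d9:-→d10:-→d11:-→d12:H0→d13:-→d14:-→d15:-→d16:-→d17:-→d18:-→d19:H2→d20:-→d21:-→d22:-→d23:-→d24:-→d25:-→d26:-→d27:-→d28:H0  best=H0
  ? 163.127.0.112  path d0:-→d1:-→d2:-→d3:-→d4:-→d5:-→d6:-→d7:-→d8:-→d9:-→d10:-→d11:-→d12:H0→d13:-→d14:-→d15:-→d16:-→d17:-→d18:-→d19:H2→d20:-  best=H2
  ? 96.133.128.153  path d0:-→d1:H2→d2:-→d3:-→d4:-→d5:-→d6:-→d7:-→d8:-→d9:-→d10:-→d11:-→d12:-→d13:-→d14:-→d15:-→d16:-→d17:-→d18:-→d19:-→d20:-→d21:-→d22:-→d23:-→d24:-→d25:-→d26:-→d27:-→d28:-→d29:-→d30:-→d31:-→d32:H1  best=H1
  + 64.0.0.0/2 (H2) depth=2
  + 96.133.128.0/20 (H0) depth=20
  ? 163.127.0.1  path d0:-→d1:-→d2:-→d3:-→d4:-→d5:-→d6:-→d7:-→d8:-→d9:-→d10:-→d11:-→d12:H0→d13:-→d14:-→d15:-→d16:-→d17:-→d18:-→d19:H2→d20:-  best=H2
  + 163.127.15.208/28 (H1) depth=28
  + 0.0.0.0/0 (H2) depth=0
  ? 96.133.128.153  path d0:H2→d1:H2→d2:H2→d3:-→d4:-→d5:-→d6:-→d7:-→d8:-→d9:-→d10:-→d11:-→d12:-→d13:-→d14:-→d15:-→d16:-→d17:-→d18:-→d19:-→d20:H0→d21:-→d22:-→d23:-→d24:-→d25:-→d26:-→d27:-→d28:-→d29:-→d30:-→d31:-→d32:H1  best=H1

== LOOKUPS ==
["no-route","H2","H2","H0","H0","H2","H1","H2","H1"]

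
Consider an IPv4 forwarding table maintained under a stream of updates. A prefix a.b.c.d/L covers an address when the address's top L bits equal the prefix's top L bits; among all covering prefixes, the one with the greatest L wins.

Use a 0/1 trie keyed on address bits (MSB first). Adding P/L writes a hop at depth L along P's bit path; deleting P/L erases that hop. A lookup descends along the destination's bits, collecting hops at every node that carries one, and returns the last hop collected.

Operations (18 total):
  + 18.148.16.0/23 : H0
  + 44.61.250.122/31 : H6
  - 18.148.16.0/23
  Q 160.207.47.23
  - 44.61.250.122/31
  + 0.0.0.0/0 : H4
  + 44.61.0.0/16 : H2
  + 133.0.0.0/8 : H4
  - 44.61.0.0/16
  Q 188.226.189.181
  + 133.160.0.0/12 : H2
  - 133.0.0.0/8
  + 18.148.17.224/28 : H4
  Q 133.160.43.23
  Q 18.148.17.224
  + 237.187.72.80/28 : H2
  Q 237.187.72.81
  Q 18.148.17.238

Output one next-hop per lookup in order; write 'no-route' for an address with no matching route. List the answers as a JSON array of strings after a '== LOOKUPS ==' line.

Apply in order:
  + 18.148.16.0/23 (H0) depth=23
  + 44.61.250.122/31 (H6) depth=31
  del 18.148.16.0/23 (clear depth 23)
  lookup 160.207.47.23: bits ε walk d0:- -> no-route
  del 44.61.250.122/31 (clear depth 31)
  + 0.0.0.0/0 (H4) depth=0
  + 44.61.0.0/16 (H2) depth=16
  + 133.0.0.0/8 (H4) depth=8
  del 44.61.0.0/16 (clear depth 16)
  lookup 188.226.189.181: bits 10 walk d0:H4→d1:-→d2:- -> H4
  + 133.160.0.0/12 (H2) depth=12
  del 133.0.0.0/8 (clear depth 8)
  + 18.148.17.224/28 (H4) depth=28
  lookup 133.160.43.23: bits 100001011010 walk d0:H4→d1:-→d2:-→d3:-→d4:-→d5:-→d6:-→d7:-→d8:-→d9:-→d10:-→d11:-→d12:H2 -> H2
  lookup 18.148.17.224: bits 0001001010010100000100011110 walk d0:H4→d1:-→d2:-→d3:-→d4:-→d5:-→d6:-→d7:-→d8:-→d9:-→d10:-→d11:-→d12:-→d13:-→d14:-→d15:-→d16:-→d17:-→d18:-→d19:-→d20:-→d21:-→d22:-→d23:-→d24:-→d25:-→d26:-→d27:-→d28:H4 -> H4
  + 237.187.72.80/28 (H2) depth=28
  lookup 237.187.72.81: bits 1110110110111011010010000101 walk d0:H4→d1:-→d2:-→d3:-→d4:-→d5:-→d6:-→d7:-→d8:-→d9:-→d10:-→d11:-→d12:-→d13:-→d14:-→d15:-→d16:-→d17:-→d18:-→d19:-→d20:-→d21:-→d22:-→d23:-→d24:-→d25:-→d26:-→d27:-→d28:H2 -> H2
  lookup 18.148.17.238: bits 0001001010010100000100011110 walk d0:H4→d1:-→d2:-→d3:-→d4:-→d5:-→d6:-→d7:-→d8:-→d9:-→d10:-→d11:-→d12:-→d13:-→d14:-→d15:-→d16:-→d17:-→d18:-→d19:-→d20:-→d21:-→d22:-→d23:-→d24:-→d25:-→d26:-→d27:-→d28:H4 -> H4

== LOOKUPS ==
["no-route","H4","H2","H4","H2","H4"]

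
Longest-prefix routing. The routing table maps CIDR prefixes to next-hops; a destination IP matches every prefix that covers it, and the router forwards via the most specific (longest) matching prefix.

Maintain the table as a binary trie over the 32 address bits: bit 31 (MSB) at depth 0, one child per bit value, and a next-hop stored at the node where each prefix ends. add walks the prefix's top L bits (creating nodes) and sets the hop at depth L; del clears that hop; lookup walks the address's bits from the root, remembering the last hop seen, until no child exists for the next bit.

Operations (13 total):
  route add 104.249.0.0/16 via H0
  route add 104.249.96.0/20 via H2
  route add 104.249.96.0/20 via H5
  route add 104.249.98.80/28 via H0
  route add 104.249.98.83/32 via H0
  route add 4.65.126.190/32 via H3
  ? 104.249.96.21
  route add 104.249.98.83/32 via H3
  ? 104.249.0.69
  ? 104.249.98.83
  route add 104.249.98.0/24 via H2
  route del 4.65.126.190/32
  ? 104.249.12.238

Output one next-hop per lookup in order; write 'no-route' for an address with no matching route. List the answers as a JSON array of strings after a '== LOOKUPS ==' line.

Apply in order:
  add 104.249.0.0/16 -> H0 at depth 16
  add 104.249.96.0/20 -> H2 at depth 20
  add 104.249.96.0/20 -> H5 at depth 20
  add 104.249.98.80/28 -> H0 at depth 28
  add 104.249.98.83/32 -> H0 at depth 32
  add 4.65.126.190/32 -> H3 at depth 32
  ? 104.249.96.21  path d0:-→d1:-→d2:-→d3:-→d4:-→d5:-→d6:-→d7:-→d8:-→d9:-→d10:-→d11:-→d12:-→d13:-→d14:-→d15:-→d16:H0→d17:-→d18:-→d19:-→d20:H5→d21:-→d22:-  best=H5
  add 104.249.98.83/32 -> H3 at depth 32
  ? 104.249.0.69  path d0:-→d1:-→d2:-→d3:-→d4:-→d5:-→d6:-→d7:-→d8:-→d9:-→d10:-→d11:-→d12:-→d13:-→d14:-→d15:-→d16:H0→d17:-  best=H0
  ? 104.249.98.83  path d0:-→d1:-→d2:-→d3:-→d4:-→d5:-→d6:-→d7:-→d8:-→d9:-→d10:-→d11:-→d12:-→d13:-→d14:-→d15:-→d16:H0→d17:-→d18:-→d19:-→d20:H5→d21:-→d22:-→d23:-→d24:-→d25:-→d26:-→d27:-→d28:H0→d29:-→d30:-→d31:-→d32:H3  best=H3
  add 104.249.98.0/24 -> H2 at depth 24
  - 4.65.126.190/32 clear@32
  ? 104.249.12.238  path d0:-→d1:-→d2:-→d3:-→d4:-→d5:-→d6:-→d7:-→d8:-→d9:-→d10:-→d11:-→d12:-→d13:-→d14:-→d15:-→d16:H0→d17:-  best=H0

== LOOKUPS ==
["H5","H0","H3","H0"]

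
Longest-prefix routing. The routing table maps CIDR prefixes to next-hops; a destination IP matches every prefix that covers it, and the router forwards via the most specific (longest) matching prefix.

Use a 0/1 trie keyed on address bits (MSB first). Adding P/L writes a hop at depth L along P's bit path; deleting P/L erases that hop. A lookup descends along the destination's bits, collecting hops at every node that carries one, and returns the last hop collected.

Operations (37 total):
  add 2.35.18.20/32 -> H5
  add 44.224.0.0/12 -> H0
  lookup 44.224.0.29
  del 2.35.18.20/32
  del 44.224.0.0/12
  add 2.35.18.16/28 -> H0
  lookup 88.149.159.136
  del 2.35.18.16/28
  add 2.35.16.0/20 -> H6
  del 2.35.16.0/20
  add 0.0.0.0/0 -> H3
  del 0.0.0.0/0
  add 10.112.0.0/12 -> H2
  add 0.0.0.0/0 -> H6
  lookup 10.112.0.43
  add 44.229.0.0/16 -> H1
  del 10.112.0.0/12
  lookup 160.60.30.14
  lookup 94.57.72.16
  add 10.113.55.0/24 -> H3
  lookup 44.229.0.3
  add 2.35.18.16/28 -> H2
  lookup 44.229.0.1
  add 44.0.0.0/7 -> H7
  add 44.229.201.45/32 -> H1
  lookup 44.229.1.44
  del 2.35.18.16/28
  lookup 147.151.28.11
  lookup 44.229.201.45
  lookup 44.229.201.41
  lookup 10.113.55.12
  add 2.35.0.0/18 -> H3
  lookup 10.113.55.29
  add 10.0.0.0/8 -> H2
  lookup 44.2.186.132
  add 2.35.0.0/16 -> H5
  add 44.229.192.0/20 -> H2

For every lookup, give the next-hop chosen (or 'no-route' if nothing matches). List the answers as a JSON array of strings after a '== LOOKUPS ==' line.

Apply in order:
  add 2.35.18.20/32 -> H5 at depth 32
  add 44.224.0.0/12 -> H0 at depth 12
  lookup 44.224.0.29: bits 001011001110 walk d0:-→d1:-→d2:-→d3:-→d4:-→d5:-→d6:-→d7:-→d8:-→d9:-→d10:-→d11:-→d12:H0 -> H0
  - 2.35.18.20/32 clear@32
  - 44.224.0.0/12 clear@12
  add 2.35.18.16/28 -> H0 at depth 28
  lookup 88.149.159.136: bits 0 walk d0:-→d1:- -> no-route
  - 2.35.18.16/28 clear@28
  add 2.35.16.0/20 -> H6 at depth 20
  - 2.35.16.0/20 clear@20
  add 0.0.0.0/0 -> H3 at depth 0
  - 0.0.0.0/0 clear@0
  add 10.112.0.0/12 -> H2 at depth 12
  add 0.0.0.0/0 -> H6 at depth 0
  lookup 10.112.0.43: bits 000010100111 walk d0:H6→d1:-→d2:-→d3:-→d4:-→d5:-→d6:-→d7:-→d8:-→d9:-→d10:-→d11:-→d12:H2 -> H2
  add 44.229.0.0/16 -> H1 at depth 16
  - 10.112.0.0/12 clear@12
  lookup 160.60.30.14: bits ε walk d0:H6 -> H6
  lookup 94.57.72.16: bits 0 walk d0:H6→d1:- -> H6
  add 10.113.55.0/24 -> H3 at depth 24
  lookup 44.229.0.3: bits 0010110011100101 walk d0:H6→d1:-→d2:-→d3:-→d4:-→d5:-→d6:-→d7:-→d8:-→d9:-→d10:-→d11:-→d12:-→d13:-→d14:-→d15:-→d16:H1 -> H1
  add 2.35.18.16/28 -> H2 at depth 28
  lookup 44.229.0.1: bits 0010110011100101 walk d0:H6→d1:-→d2:-→d3:-→d4:-→d5:-→d6:-→d7:-→d8:-→d9:-→d10:-→d11:-→d12:-→d13:-→d14:-→d15:-→d16:H1 -> H1
  add 44.0.0.0/7 -> H7 at depth 7
  add 44.229.201.45/32 -> H1 at depth 32
  lookup 44.229.1.44: bits 0010110011100101 walk d0:H6→d1:-→d2:-→d3:-→d4:-→d5:-→d6:-→d7:H7→d8:-→d9:-→d10:-→d11:-→d12:-→d13:-→d14:-→d15:-→d16:H1 -> H1
  - 2.35.18.16/28 clear@28
  lookup 147.151.28.11: bits ε walk d0:H6 -> H6
  lookup 44.229.201.45: bits 00101100111001011100100100101101 walk d0:H6→d1:-→d2:-→d3:-→d4:-→d5:-→d6:-→d7:H7→d8:-→d9:-→d10:-→d11:-→d12:-→d13:-→d14:-→d15:-→d16:H1→d17:-→d18:-→d19:-→d20:-→d21:-→d22:-→d23:-→d24:-→d25:-→d26:-→d27:-→d28:-→d29:-→d30:-→d31:-→d32:H1 -> H1
  lookup 44.229.201.41: bits 00101100111001011100100100101 walk d0:H6→d1:-→d2:-→d3:-→d4:-→d5:-→d6:-→d7:H7→d8:-→d9:-→d10:-→d11:-→d12:-→d13:-→d14:-→d15:-→d16:H1→d17:-→d18:-→d19:-→d20:-→d21:-→d22:-→d23:-→d24:-→d25:-→d26:-→d27:-→d28:-→d29:- -> H1
  lookup 10.113.55.12: bits 000010100111000100110111 walk d0:H6→d1:-→d2:-→d3:-→d4:-→d5:-→d6:-→d7:-→d8:-→d9:-→d10:-→d11:-→d12:-→d13:-→d14:-→d15:-→d16:-→d17:-→d18:-→d19:-→d20:-→d21:-→d22:-→d23:-→d24:H3 -> H3
  add 2.35.0.0/18 -> H3 at depth 18
  lookup 10.113.55.29: bits 000010100111000100110111 walk d0:H6→d1:-→d2:-→d3:-→d4:-→d5:-→d6:-→d7:-→d8:-→d9:-→d10:-→d11:-→d12:-→d13:-→d14:-→d15:-→d16:-→d17:-→d18:-→d19:-→d20:-→d21:-→d22:-→d23:-→d24:H3 -> H3
  add 10.0.0.0/8 -> H2 at depth 8
  lookup 44.2.186.132: bits 00101100 walk d0:H6→d1:-→d2:-→d3:-→d4:-→d5:-→d6:-→d7:H7→d8:- -> H7
  add 2.35.0.0/16 -> H5 at depth 16
  add 44.229.192.0/20 -> H2 at depth 20

== LOOKUPS ==
["H0","no-route","H2","H6","H6","H1","H1","H1","H6","H1","H1","H3","H3","H7"]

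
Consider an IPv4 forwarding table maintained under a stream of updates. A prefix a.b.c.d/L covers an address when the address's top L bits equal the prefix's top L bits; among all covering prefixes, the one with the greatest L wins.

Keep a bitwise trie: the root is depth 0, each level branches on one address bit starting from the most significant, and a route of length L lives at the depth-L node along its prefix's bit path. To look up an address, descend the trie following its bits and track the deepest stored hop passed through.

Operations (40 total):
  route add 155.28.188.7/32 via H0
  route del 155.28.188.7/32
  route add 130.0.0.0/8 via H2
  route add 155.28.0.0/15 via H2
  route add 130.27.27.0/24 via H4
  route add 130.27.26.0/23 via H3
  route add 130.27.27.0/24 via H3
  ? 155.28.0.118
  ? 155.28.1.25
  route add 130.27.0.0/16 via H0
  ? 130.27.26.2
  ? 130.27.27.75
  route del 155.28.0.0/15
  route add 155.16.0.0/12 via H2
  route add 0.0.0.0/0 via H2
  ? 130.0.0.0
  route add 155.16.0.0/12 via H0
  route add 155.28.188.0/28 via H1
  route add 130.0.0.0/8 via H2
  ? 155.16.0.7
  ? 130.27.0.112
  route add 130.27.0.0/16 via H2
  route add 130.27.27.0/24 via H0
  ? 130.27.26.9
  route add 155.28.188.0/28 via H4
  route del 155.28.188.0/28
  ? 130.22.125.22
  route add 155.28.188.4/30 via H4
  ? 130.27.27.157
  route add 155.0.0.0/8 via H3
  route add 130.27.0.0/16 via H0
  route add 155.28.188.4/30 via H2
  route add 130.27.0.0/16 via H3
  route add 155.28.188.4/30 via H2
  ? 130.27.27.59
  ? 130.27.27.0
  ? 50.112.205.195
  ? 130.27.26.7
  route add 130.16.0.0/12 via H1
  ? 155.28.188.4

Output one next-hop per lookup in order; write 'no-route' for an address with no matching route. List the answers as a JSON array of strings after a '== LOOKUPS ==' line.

Trace:
  add 155.28.188.7/32 -> H0 at depth 32
  - 155.28.188.7/32 clear@32
  add 130.0.0.0/8 -> H2 at depth 8
  add 155.28.0.0/15 -> H2 at depth 15
  add 130.27.27.0/24 -> H4 at depth 24
  add 130.27.26.0/23 -> H3 at depth 23
  add 130.27.27.0/24 -> H3 at depth 24
  ? 155.28.0.118  path d0:-→d1:-→d2:-→d3:-→d4:-→d5:-→d6:-→d7:-→d8:-→d9:-→d10:-→d11:-→d12:-→d13:-→d14:-→d15:H2→d16:-  best=H2
  ? 155.28.1.25  path d0:-→d1:-→d2:-→d3:-→d4:-→d5:-→d6:-→d7:-→d8:-→d9:-→d10:-→d11:-→d12:-→d13:-→d14:-→d15:H2→d16:-  best=H2
  add 130.27.0.0/16 -> H0 at depth 16
  ? 130.27.26.2  path d0:-→d1:-→d2:-→d3:-→d4:-→d5:-→d6:-→d7:-→d8:H2→d9:-→d10:-→d11:-→d12:-→d13:-→d14:-→d15:-→d16:H0→d17:-→d18:-→d19:-→d20:-→d21:-→d22:-→d23:H3  best=H3
  ? 130.27.27.75  path d0:-→d1:-→d2:-→d3:-→d4:-→d5:-→d6:-→d7:-→d8:H2→d9:-→d10:-→d11:-→d12:-→d13:-→d14:-→d15:-→d16:H0→d17:-→d18:-→d19:-→d20:-→d21:-→d22:-→d23:H3→d24:H3  best=H3
  - 155.28.0.0/15 clear@15
  add 155.16.0.0/12 -> H2 at depth 12
  add 0.0.0.0/0 -> H2 at depth 0
  ? 130.0.0.0  path d0:H2→d1:-→d2:-→d3:-→d4:-→d5:-→d6:-→d7:-→d8:H2→d9:-→d10:-→d11:-  best=H2
  add 155.16.0.0/12 -> H0 at depth 12
  add 155.28.188.0/28 -> H1 at depth 28
  add 130.0.0.0/8 -> H2 at depth 8
  ? 155.16.0.7  path d0:H2→d1:-→d2:-→d3:-→d4:-→d5:-→d6:-→d7:-→d8:-→d9:-→d10:-→d11:-→d12:H0  best=H0
  ? 130.27.0.112  path d0:H2→d1:-→d2:-→d3:-→d4:-→d5:-→d6:-→d7:-→d8:H2→d9:-→d10:-→d11:-→d12:-→d13:-→d14:-→d15:-→d16:H0→d17:-→d18:-→d19:-  best=H0
  add 130.27.0.0/16 -> H2 at depth 16
  add 130.27.27.0/24 -> H0 at depth 24
  ? 130.27.26.9  path d0:H2→d1:-→d2:-→d3:-→d4:-→d5:-→d6:-→d7:-→d8:H2→d9:-→d10:-→d11:-→d12:-→d13:-→d14:-→d15:-→d16:H2→d17:-→d18:-→d19:-→d20:-→d21:-→d22:-→d23:H3  best=H3
  add 155.28.188.0/28 -> H4 at depth 28
  - 155.28.188.0/28 clear@28
  ? 130.22.125.22  path d0:H2→d1:-→d2:-→d3:-→d4:-→d5:-→d6:-→d7:-→d8:H2→d9:-→d10:-→d11:-→d12:-  best=H2
  add 155.28.188.4/30 -> H4 at depth 30
  ? 130.27.27.157  path d0:H2→d1:-→d2:-→d3:-→d4:-→d5:-→d6:-→d7:-→d8:H2→d9:-→d10:-→d11:-→d12:-→d13:-→d14:-→d15:-→d16:H2→d17:-→d18:-→d19:-→d20:-→d21:-→d22:-→d23:H3→d24:H0  best=H0
  add 155.0.0.0/8 -> H3 at depth 8
  add 130.27.0.0/16 -> H0 at depth 16
  add 155.28.188.4/30 -> H2 at depth 30
  add 130.27.0.0/16 -> H3 at depth 16
  add 155.28.188.4/30 -> H2 at depth 30
  ? 130.27.27.59  path d0:H2→d1:-→d2:-→d3:-→d4:-→d5:-→d6:-→d7:-→d8:H2→d9:-→d10:-→d11:-→d12:-→d13:-→d14:-→d15:-→d16:H3→d17:-→d18:-→d19:-→d20:-→d21:-→d22:-→d23:H3→d24:H0  best=H0
  ? 130.27.27.0  path d0:H2→d1:-→d2:-→d3:-→d4:-→d5:-→d6:-→d7:-→d8:H2→d9:-→d10:-→d11:-→d12:-→d13:-→d14:-→d15:-→d16:H3→d17:-→d18:-→d19:-→d20:-→d21:-→d22:-→d23:H3→d24:H0  best=H0
  ? 50.112.205.195  path d0:H2  best=H2
  ? 130.27.26.7  path d0:H2→d1:-→d2:-→d3:-→d4:-→d5:-→d6:-→d7:-→d8:H2→d9:-→d10:-→d11:-→d12:-→d13:-→d14:-→d15:-→d16:H3→d17:-→d18:-→d19:-→d20:-→d21:-→d22:-→d23:H3  best=H3
  add 130.16.0.0/12 -> H1 at depth 12
  ? 155.28.188.4  path d0:H2→d1:-→d2:-→d3:-→d4:-→d5:-→d6:-→d7:-→d8:H3→d9:-→d10:-→d11:-→d12:H0→d13:-→d14:-→d15:-→d16:-→d17:-→d18:-→d19:-→d20:-→d21:-→d22:-→d23:-→d24:-→d25:-→d26:-→d27:-→d28:-→d29:-→d30:H2  best=H2

== LOOKUPS ==
["H2","H2","H3","H3","H2","H0","H0","H3","H2","H0","H0","H0","H2","H3","H2"]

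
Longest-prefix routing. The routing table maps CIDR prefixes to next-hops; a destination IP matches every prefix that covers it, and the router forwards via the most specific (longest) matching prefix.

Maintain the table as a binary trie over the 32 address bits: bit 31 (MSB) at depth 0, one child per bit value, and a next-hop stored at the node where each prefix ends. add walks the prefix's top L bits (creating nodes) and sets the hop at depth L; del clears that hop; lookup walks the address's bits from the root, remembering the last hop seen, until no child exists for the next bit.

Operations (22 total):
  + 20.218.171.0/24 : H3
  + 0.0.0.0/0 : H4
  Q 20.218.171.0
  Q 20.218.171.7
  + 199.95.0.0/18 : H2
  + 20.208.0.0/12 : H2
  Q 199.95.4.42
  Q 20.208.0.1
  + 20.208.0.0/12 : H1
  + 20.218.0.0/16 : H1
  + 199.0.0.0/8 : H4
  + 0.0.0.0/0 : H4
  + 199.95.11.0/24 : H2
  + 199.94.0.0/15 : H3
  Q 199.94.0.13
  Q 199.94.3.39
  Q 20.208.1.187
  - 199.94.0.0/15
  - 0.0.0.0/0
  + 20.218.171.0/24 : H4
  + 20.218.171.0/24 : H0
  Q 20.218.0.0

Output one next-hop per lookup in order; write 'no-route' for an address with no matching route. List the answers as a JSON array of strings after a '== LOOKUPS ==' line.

Process each operation:
  + 20.218.171.0/24 (H3) depth=24
  + 0.0.0.0/0 (H4) depth=0
  lookup 20.218.171.0: bits 000101001101101010101011 walk d0:H4→d1:-→d2:-→d3:-→d4:-→d5:-→d6:-→d7:-→d8:-→d9:-→d10:-→d11:-→d12:-→d13:-→d14:-→d15:-→d16:-→d17:-→d18:-→d19:-→d20:-→d21:-→d22:-→d23:-→d24:H3 -> H3
  lookup 20.218.171.7: bits 000101001101101010101011 walk d0:H4→d1:-→d2:-→d3:-→d4:-→d5:-→d6:-→d7:-→d8:-→d9:-→d10:-→d11:-→d12:-→d13:-→d14:-→d15:-→d16:-→d17:-→d18:-→d19:-→d20:-→d21:-→d22:-→d23:-→d24:H3 -> H3
  + 199.95.0.0/18 (H2) depth=18
  + 20.208.0.0/12 (H2) depth=12
  lookup 199.95.4.42: bits 110001110101111100 walk d0:H4→d1:-→d2:-→d3:-→d4:-→d5:-→d6:-→d7:-→d8:-→d9:-→d10:-→d11:-→d12:-→d13:-→d14:-→d15:-→d16:-→d17:-→d18:H2 -> H2
  lookup 20.208.0.1: bits 000101001101 walk d0:H4→d1:-→d2:-→d3:-→d4:-→d5:-→d6:-→d7:-→d8:-→d9:-→d10:-→d11:-→d12:H2 -> H2
  + 20.208.0.0/12 (H1) depth=12
  + 20.218.0.0/16 (H1) depth=16
  + 199.0.0.0/8 (H4) depth=8
  + 0.0.0.0/0 (H4) depth=0
  + 199.95.11.0/24 (H2) depth=24
  + 199.94.0.0/15 (H3) depth=15
  lookup 199.94.0.13: bits 110001110101111 walk d0:H4→d1:-→d2:-→d3:-→d4:-→d5:-→d6:-→d7:-→d8:H4→d9:-→d10:-→d11:-→d12:-→d13:-→d14:-→d15:H3 -> H3
  lookup 199.94.3.39: bits 110001110101111 walk d0:H4→d1:-→d2:-→d3:-→d4:-→d5:-→d6:-→d7:-→d8:H4→d9:-→d10:-→d11:-→d12:-→d13:-→d14:-→d15:H3 -> H3
  lookup 20.208.1.187: bits 000101001101 walk d0:H4→d1:-→d2:-→d3:-→d4:-→d5:-→d6:-→d7:-→d8:-→d9:-→d10:-→d11:-→d12:H1 -> H1
  - 199.94.0.0/15 clear@15
  - 0.0.0.0/0 clear@0
  + 20.218.171.0/24 (H4) depth=24
  + 20.218.171.0/24 (H0) depth=24
  lookup 20.218.0.0: bits 0001010011011010 walk d0:-→d1:-→d2:-→d3:-→d4:-→d5:-→d6:-→d7:-→d8:-→d9:-→d10:-→d11:-→d12:H1→d13:-→d14:-→d15:-→d16:H1 -> H1

== LOOKUPS ==
["H3","H3","H2","H2","H3","H3","H1","H1"]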